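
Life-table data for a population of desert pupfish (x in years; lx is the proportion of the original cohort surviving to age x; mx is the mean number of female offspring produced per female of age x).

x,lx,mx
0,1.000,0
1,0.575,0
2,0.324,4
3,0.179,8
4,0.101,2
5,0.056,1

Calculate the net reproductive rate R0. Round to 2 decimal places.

2.99

lx·mx by age: 0, 0, 1.296, 1.432, 0.202, 0.056
R0 = Σ lx·mx = 2.986 → 2.99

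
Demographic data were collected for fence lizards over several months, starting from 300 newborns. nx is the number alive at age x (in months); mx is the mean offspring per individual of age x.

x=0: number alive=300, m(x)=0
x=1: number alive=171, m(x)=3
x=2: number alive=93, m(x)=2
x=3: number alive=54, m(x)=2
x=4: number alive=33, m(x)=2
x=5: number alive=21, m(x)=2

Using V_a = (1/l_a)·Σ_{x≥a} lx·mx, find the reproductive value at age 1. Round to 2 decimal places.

lx = nx/n0 = nx/300: 1, 0.57, 0.31, 0.18, 0.11, 0.07
lx·mx for x ≥ 1: 1.71, 0.62, 0.36, 0.22, 0.14 → sum = 3.05
V_1 = 3.05 / l_1 = 3.05 / 0.57 = 5.350877… → 5.35

5.35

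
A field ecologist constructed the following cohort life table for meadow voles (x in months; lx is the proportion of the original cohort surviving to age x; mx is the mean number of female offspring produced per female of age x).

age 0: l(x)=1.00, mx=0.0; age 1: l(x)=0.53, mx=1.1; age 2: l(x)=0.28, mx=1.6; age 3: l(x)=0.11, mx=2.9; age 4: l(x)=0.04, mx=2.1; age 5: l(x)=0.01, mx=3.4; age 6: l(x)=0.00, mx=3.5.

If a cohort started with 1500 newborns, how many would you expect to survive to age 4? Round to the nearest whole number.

Expected survivors = N0 · l_4 = 1500 × 0.04 = 60 → 60

60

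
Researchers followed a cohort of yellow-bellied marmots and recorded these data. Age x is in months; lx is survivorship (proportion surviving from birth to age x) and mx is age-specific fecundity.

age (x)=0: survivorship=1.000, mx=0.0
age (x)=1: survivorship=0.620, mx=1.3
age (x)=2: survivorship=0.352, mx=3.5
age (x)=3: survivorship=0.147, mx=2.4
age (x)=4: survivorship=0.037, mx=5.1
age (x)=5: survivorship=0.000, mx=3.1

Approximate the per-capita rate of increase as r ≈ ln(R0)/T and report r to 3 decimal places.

0.481

R0 = Σ lx·mx = 0 + 0.806 + 1.232 + 0.3528 + 0.1887 + 0 = 2.5795
Σ x·lx·mx = 5.0832; T = 5.0832/2.5795 = 1.97061…
r ≈ ln(R0)/T = ln(2.5795)/1.97061… = 0.48086… → 0.481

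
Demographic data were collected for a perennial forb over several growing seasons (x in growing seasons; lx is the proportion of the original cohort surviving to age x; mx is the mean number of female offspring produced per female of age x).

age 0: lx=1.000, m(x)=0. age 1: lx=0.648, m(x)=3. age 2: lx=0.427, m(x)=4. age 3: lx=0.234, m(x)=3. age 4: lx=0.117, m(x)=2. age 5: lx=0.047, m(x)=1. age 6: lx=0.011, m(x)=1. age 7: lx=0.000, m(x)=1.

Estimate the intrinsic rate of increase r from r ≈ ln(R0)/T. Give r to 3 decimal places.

R0 = Σ lx·mx = 0 + 1.944 + 1.708 + 0.702 + 0.234 + 0.047 + 0.011 + 0 = 4.646
Σ x·lx·mx = 8.703; T = 8.703/4.646 = 1.87322…
r ≈ ln(R0)/T = ln(4.646)/1.87322… = 0.81998… → 0.820

0.820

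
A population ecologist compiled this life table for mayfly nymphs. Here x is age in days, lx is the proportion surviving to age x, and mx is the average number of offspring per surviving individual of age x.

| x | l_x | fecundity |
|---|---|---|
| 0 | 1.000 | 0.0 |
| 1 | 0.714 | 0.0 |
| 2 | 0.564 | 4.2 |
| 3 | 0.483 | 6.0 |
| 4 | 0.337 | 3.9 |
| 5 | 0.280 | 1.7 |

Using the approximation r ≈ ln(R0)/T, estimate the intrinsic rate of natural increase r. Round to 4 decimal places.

0.6545

R0 = Σ lx·mx = 0 + 0 + 2.3688 + 2.898 + 1.3143 + 0.476 = 7.0571
Σ x·lx·mx = 21.0688; T = 21.0688/7.0571 = 2.98548…
r ≈ ln(R0)/T = ln(7.0571)/2.98548… = 0.654514… → 0.6545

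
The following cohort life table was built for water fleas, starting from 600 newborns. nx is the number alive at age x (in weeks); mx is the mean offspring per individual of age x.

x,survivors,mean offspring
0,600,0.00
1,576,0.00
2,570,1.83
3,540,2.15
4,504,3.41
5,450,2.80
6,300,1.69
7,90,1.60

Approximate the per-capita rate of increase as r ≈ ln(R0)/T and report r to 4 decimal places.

lx = nx/n0 = nx/600: 1, 0.96, 0.95, 0.9, 0.84, 0.75, 0.5, 0.15
R0 = Σ lx·mx = 0 + 0 + 1.7385 + 1.935 + 2.8644 + 2.1 + 0.845 + 0.24 = 9.7229
Σ x·lx·mx = 37.9896; T = 37.9896/9.7229 = 3.90723…
r ≈ ln(R0)/T = ln(9.7229)/3.90723… = 0.582122… → 0.5821

0.5821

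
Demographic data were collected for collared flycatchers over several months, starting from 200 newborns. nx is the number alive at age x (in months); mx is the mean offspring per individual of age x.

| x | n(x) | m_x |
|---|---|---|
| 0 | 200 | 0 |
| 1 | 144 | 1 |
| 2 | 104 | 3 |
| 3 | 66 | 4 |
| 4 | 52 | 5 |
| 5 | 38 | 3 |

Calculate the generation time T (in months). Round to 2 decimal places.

2.90

lx = nx/n0 = nx/200: 1, 0.72, 0.52, 0.33, 0.26, 0.19
lx·mx: 0, 0.72, 1.56, 1.32, 1.3, 0.57 → R0 = 5.47
x·lx·mx: 0, 0.72, 3.12, 3.96, 5.2, 2.85 → Σ = 15.85
T = 15.85 / 5.47 = 2.897623… → 2.90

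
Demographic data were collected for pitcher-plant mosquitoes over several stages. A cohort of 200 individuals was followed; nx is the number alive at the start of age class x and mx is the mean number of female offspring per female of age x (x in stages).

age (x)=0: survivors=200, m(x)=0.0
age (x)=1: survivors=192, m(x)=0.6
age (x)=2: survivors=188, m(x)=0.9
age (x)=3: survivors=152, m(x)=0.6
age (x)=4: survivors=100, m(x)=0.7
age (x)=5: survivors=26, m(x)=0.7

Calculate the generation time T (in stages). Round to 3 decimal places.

2.368

lx = nx/n0 = nx/200: 1, 0.96, 0.94, 0.76, 0.5, 0.13
lx·mx: 0, 0.576, 0.846, 0.456, 0.35, 0.091 → R0 = 2.319
x·lx·mx: 0, 0.576, 1.692, 1.368, 1.4, 0.455 → Σ = 5.491
T = 5.491 / 2.319 = 2.367831… → 2.368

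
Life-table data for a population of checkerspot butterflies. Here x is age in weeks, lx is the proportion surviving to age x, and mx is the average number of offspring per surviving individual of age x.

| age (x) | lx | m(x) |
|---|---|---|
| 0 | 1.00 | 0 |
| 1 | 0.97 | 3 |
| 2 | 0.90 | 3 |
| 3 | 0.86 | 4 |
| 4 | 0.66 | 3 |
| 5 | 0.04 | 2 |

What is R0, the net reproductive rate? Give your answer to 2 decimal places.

11.11

lx·mx by age: 0, 2.91, 2.7, 3.44, 1.98, 0.08
R0 = Σ lx·mx = 11.11 → 11.11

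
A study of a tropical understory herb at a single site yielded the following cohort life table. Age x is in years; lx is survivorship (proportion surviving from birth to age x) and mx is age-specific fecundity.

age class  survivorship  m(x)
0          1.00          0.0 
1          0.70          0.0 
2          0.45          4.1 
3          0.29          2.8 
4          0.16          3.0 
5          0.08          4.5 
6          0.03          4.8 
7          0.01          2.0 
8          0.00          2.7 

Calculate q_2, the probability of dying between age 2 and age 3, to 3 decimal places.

q_2 = (l_2 − l_3) / l_2 = (0.45 − 0.29) / 0.45
     = 0.16 / 0.45 = 0.355556… → 0.356

0.356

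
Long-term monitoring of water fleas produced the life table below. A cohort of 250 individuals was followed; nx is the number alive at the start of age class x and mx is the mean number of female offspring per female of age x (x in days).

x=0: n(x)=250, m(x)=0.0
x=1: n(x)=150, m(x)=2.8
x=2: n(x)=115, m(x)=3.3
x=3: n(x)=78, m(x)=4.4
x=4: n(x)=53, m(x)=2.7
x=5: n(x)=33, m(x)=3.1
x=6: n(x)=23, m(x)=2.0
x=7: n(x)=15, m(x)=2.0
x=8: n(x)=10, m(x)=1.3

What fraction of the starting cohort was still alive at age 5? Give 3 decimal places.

l_5 = n_5/n_0 = 33/250 = 0.132 → 0.132

0.132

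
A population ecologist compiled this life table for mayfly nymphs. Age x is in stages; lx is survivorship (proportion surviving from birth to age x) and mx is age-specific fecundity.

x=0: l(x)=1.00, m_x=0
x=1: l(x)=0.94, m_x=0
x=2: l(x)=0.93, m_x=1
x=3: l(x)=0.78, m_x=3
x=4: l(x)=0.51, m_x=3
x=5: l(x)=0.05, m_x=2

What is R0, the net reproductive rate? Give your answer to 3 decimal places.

4.900

lx·mx by age: 0, 0, 0.93, 2.34, 1.53, 0.1
R0 = Σ lx·mx = 4.9 → 4.900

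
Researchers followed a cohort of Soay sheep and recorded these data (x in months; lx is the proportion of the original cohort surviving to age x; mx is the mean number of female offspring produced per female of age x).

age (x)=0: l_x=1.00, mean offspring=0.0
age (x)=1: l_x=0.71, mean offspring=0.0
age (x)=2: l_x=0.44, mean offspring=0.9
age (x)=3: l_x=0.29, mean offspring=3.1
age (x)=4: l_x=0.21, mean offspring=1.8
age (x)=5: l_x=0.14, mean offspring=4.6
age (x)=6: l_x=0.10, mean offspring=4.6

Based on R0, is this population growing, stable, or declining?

R0 = Σ lx·mx = 0 + 0 + 0.396 + 0.899 + 0.378 + 0.644 + 0.46 = 2.777
R0 > 1, so the population is growing.

growing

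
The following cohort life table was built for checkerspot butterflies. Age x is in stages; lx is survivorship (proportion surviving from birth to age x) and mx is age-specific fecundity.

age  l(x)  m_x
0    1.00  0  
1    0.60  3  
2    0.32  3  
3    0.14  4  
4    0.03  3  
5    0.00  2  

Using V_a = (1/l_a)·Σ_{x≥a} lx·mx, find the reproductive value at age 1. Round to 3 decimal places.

5.683

lx·mx for x ≥ 1: 1.8, 0.96, 0.56, 0.09, 0 → sum = 3.41
V_1 = 3.41 / l_1 = 3.41 / 0.6 = 5.683333… → 5.683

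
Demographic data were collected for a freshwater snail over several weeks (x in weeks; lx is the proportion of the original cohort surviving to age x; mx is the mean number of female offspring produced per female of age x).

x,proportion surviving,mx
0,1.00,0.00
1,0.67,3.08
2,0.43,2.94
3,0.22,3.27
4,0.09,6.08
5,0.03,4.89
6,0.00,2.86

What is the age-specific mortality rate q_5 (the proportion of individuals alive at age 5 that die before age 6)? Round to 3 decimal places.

1.000

q_5 = (l_5 − l_6) / l_5 = (0.03 − 0) / 0.03
     = 0.03 / 0.03 = 1 → 1.000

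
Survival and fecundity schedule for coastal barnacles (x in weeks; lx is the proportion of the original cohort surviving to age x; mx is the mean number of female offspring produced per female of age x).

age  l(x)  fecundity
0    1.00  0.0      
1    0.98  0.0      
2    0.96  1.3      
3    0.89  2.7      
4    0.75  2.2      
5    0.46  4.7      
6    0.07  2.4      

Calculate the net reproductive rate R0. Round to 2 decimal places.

lx·mx by age: 0, 0, 1.248, 2.403, 1.65, 2.162, 0.168
R0 = Σ lx·mx = 7.631 → 7.63

7.63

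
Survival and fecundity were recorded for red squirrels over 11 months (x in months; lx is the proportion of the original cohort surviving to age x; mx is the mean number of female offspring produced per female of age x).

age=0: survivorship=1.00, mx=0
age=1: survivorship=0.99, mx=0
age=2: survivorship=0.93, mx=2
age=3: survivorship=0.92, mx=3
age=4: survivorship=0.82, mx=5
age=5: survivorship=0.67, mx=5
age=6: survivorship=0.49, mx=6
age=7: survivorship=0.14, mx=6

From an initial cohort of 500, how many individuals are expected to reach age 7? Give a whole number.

70

Expected survivors = N0 · l_7 = 500 × 0.14 = 70 → 70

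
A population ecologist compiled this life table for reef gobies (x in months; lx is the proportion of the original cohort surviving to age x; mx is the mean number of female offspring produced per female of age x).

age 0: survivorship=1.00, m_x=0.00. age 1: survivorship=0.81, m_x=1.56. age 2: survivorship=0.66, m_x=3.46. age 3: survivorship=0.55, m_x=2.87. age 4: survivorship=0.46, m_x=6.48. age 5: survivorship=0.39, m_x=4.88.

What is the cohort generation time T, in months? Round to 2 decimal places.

3.20

lx·mx: 0, 1.2636, 2.2836, 1.5785, 2.9808, 1.9032 → R0 = 10.0097
x·lx·mx: 0, 1.2636, 4.5672, 4.7355, 11.9232, 9.516 → Σ = 32.0055
T = 32.0055 / 10.0097 = 3.197448… → 3.20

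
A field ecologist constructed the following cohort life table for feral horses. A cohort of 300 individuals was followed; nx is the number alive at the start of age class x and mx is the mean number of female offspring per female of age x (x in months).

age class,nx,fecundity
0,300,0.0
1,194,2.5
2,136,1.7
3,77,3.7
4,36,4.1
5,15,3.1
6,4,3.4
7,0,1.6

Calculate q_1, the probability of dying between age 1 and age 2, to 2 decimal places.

0.30

lx = nx/n0 = nx/300: 1, 0.64667…, 0.45333…, 0.25667…, 0.12, 0.05, 0.01333…, 0
q_1 = (l_1 − l_2) / l_1 = (0.646667… − 0.453333…) / 0.646667…
     = 0.193333… / 0.646667… = 0.298969… → 0.30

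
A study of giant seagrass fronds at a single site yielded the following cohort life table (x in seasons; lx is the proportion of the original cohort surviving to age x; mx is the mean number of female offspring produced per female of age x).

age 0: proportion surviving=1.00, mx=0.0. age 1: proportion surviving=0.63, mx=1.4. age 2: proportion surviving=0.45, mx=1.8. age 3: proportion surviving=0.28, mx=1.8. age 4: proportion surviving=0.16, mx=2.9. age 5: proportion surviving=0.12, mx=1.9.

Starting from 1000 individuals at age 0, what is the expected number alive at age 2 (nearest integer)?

450

Expected survivors = N0 · l_2 = 1000 × 0.45 = 450 → 450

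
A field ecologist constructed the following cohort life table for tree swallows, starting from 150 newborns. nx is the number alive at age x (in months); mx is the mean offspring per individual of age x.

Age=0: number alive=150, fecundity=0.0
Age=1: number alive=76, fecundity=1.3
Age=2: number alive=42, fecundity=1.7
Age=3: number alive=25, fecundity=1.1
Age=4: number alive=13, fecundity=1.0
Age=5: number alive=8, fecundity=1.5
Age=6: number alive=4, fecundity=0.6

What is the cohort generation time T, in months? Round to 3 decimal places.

2.001

lx = nx/n0 = nx/150: 1, 0.50667…, 0.28, 0.16667…, 0.08667…, 0.05333…, 0.02667…
lx·mx: 0, 0.658667…, 0.476, 0.183333…, 0.086667…, 0.08…, 0.016… → R0 = 1.500667…
x·lx·mx: 0, 0.658667…, 0.952, 0.55…, 0.346667…, 0.4…, 0.096… → Σ = 3.003333…
T = 3.003333… / 1.500667… = 2.001333… → 2.001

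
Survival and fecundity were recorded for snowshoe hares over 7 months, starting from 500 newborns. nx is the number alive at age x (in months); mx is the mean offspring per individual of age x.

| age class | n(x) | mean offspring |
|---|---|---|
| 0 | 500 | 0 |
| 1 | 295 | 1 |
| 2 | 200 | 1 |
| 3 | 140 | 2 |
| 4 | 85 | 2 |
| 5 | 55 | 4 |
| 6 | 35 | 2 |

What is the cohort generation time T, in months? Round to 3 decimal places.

lx = nx/n0 = nx/500: 1, 0.59, 0.4, 0.28, 0.17, 0.11, 0.07
lx·mx: 0, 0.59, 0.4, 0.56, 0.34, 0.44, 0.14 → R0 = 2.47
x·lx·mx: 0, 0.59, 0.8, 1.68, 1.36, 2.2, 0.84 → Σ = 7.47
T = 7.47 / 2.47 = 3.024291… → 3.024

3.024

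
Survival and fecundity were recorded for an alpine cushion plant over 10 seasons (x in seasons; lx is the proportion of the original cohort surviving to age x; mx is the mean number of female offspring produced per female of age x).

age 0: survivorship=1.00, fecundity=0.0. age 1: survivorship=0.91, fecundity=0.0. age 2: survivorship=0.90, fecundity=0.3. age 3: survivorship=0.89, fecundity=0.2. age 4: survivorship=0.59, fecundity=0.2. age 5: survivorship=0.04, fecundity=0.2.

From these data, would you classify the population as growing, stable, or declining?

declining

R0 = Σ lx·mx = 0 + 0 + 0.27 + 0.178 + 0.118 + 0.008 = 0.574
R0 < 1, so the population is declining.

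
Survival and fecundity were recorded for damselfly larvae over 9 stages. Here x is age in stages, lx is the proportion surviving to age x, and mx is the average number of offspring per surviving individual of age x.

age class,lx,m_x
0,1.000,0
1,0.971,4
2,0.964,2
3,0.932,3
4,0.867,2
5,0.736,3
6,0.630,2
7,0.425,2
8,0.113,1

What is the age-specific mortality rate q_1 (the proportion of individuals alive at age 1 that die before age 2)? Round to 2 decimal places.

q_1 = (l_1 − l_2) / l_1 = (0.971 − 0.964) / 0.971
     = 0.007 / 0.971 = 0.007209… → 0.01

0.01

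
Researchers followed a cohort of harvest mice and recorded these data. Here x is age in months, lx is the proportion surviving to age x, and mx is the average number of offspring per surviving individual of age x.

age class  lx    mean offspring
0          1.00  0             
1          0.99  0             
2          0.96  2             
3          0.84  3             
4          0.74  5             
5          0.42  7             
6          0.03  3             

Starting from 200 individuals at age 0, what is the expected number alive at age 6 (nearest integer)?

6

Expected survivors = N0 · l_6 = 200 × 0.03 = 6 → 6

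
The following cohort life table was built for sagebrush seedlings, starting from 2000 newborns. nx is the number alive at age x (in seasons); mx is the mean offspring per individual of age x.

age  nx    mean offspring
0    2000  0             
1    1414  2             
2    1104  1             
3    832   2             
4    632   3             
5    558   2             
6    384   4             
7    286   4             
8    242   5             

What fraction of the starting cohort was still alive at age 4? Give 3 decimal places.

0.316

l_4 = n_4/n_0 = 632/2000 = 0.316 → 0.316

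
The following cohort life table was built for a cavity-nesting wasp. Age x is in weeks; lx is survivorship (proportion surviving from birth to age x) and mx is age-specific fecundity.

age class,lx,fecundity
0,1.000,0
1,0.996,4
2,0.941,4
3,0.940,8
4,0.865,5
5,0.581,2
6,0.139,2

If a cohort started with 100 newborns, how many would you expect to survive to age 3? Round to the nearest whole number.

94

Expected survivors = N0 · l_3 = 100 × 0.940 = 94 → 94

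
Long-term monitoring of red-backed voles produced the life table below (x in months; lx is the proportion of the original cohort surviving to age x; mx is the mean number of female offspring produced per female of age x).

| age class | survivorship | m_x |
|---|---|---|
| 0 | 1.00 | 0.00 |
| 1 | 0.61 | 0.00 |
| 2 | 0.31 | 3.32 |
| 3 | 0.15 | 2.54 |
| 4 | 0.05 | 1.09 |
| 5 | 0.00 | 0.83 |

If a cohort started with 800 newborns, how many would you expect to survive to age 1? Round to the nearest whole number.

488

Expected survivors = N0 · l_1 = 800 × 0.61 = 488 → 488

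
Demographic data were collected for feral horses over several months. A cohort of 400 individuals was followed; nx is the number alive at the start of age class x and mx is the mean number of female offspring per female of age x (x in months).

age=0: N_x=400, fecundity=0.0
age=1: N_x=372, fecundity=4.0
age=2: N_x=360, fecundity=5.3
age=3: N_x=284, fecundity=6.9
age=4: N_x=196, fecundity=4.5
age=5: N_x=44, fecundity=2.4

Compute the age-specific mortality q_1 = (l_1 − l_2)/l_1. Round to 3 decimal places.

0.032

lx = nx/n0 = nx/400: 1, 0.93, 0.9, 0.71, 0.49, 0.11
q_1 = (l_1 − l_2) / l_1 = (0.93 − 0.9) / 0.93
     = 0.03 / 0.93 = 0.032258… → 0.032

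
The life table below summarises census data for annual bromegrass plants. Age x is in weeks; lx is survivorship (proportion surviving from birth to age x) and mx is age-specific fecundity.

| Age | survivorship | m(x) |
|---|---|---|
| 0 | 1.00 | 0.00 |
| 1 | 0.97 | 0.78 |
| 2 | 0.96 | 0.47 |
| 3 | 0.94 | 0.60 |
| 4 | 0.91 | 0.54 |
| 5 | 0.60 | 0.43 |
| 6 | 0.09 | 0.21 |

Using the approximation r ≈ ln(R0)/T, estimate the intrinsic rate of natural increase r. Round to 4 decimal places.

0.3524

R0 = Σ lx·mx = 0 + 0.7566 + 0.4512 + 0.564 + 0.4914 + 0.258 + 0.0189 = 2.5401
Σ x·lx·mx = 6.72; T = 6.72/2.5401 = 2.64557…
r ≈ ln(R0)/T = ln(2.5401)/2.64557… = 0.352365… → 0.3524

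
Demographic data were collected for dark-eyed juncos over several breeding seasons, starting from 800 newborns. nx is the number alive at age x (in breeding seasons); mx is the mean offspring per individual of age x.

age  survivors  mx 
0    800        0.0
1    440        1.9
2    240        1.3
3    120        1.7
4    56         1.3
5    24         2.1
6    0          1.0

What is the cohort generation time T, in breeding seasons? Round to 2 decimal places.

1.77

lx = nx/n0 = nx/800: 1, 0.55, 0.3, 0.15, 0.07, 0.03, 0
lx·mx: 0, 1.045, 0.39, 0.255, 0.091, 0.063, 0 → R0 = 1.844
x·lx·mx: 0, 1.045, 0.78, 0.765, 0.364, 0.315, 0 → Σ = 3.269
T = 3.269 / 1.844 = 1.772777… → 1.77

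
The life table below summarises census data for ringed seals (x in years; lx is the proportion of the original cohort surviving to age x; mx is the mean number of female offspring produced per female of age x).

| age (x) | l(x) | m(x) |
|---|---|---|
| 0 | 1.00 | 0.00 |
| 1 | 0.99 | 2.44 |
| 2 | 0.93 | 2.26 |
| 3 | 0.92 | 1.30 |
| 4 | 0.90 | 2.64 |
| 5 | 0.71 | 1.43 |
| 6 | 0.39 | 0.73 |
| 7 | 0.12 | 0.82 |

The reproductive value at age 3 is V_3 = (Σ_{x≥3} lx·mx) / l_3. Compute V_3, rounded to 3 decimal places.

5.403

lx·mx for x ≥ 3: 1.196, 2.376, 1.0153, 0.2847, 0.0984 → sum = 4.9704
V_3 = 4.9704 / l_3 = 4.9704 / 0.92 = 5.402609… → 5.403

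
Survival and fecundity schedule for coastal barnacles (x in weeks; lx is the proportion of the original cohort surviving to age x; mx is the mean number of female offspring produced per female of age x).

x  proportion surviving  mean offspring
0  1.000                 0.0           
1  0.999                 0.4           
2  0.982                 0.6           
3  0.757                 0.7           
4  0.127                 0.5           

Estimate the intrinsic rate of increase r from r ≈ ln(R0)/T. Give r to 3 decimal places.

R0 = Σ lx·mx = 0 + 0.3996 + 0.5892 + 0.5299 + 0.0635 = 1.5822
Σ x·lx·mx = 3.4217; T = 3.4217/1.5822 = 2.16262…
r ≈ ln(R0)/T = ln(1.5822)/2.16262… = 0.21216… → 0.212

0.212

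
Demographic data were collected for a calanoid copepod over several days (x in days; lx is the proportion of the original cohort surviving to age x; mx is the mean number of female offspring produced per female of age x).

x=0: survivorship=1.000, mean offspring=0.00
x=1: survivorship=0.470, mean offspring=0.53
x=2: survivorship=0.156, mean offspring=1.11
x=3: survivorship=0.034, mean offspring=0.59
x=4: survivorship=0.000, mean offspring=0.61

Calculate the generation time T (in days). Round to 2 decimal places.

1.48

lx·mx: 0, 0.2491, 0.17316, 0.02006, 0 → R0 = 0.44232
x·lx·mx: 0, 0.2491, 0.34632, 0.06018, 0 → Σ = 0.6556
T = 0.6556 / 0.44232 = 1.482185… → 1.48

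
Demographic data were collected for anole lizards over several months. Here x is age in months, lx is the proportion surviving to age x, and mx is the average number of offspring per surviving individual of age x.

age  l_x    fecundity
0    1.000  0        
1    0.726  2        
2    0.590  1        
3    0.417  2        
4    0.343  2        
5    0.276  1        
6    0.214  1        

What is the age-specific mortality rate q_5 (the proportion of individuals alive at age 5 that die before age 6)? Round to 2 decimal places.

0.22

q_5 = (l_5 − l_6) / l_5 = (0.276 − 0.214) / 0.276
     = 0.062 / 0.276 = 0.224638… → 0.22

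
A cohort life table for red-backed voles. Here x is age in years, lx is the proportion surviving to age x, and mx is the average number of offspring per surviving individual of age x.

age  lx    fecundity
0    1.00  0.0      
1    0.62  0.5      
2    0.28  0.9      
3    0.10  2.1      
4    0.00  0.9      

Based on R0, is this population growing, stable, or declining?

R0 = Σ lx·mx = 0 + 0.31 + 0.252 + 0.21 + 0 = 0.772
R0 < 1, so the population is declining.

declining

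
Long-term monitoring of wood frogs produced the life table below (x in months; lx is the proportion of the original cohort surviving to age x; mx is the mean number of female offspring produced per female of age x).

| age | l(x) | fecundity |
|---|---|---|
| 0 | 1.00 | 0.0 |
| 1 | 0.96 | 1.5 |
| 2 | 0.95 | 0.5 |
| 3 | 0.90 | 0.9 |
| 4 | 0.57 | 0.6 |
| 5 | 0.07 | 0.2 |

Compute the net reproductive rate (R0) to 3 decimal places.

3.081

lx·mx by age: 0, 1.44, 0.475, 0.81, 0.342, 0.014
R0 = Σ lx·mx = 3.081 → 3.081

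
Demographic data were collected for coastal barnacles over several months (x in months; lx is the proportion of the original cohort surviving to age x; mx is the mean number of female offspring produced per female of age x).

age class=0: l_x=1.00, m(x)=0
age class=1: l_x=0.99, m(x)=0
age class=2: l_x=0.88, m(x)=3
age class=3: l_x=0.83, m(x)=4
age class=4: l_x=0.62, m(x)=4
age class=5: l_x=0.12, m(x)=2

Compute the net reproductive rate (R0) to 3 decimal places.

8.680

lx·mx by age: 0, 0, 2.64, 3.32, 2.48, 0.24
R0 = Σ lx·mx = 8.68 → 8.680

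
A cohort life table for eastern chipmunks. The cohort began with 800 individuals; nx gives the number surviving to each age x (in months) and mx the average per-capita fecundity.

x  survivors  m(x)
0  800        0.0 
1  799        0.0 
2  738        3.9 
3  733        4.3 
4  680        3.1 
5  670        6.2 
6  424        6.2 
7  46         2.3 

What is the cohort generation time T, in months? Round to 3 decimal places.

lx = nx/n0 = nx/800: 1, 0.99875, 0.9225, 0.91625, 0.85, 0.8375, 0.53, 0.0575
lx·mx: 0, 0, 3.59775, 3.939875, 2.635, 5.1925, 3.286, 0.13225 → R0 = 18.783375
x·lx·mx: 0, 0, 7.1955, 11.819625, 10.54, 25.9625, 19.716, 0.92575 → Σ = 76.159375
T = 76.159375 / 18.783375 = 4.054616… → 4.055

4.055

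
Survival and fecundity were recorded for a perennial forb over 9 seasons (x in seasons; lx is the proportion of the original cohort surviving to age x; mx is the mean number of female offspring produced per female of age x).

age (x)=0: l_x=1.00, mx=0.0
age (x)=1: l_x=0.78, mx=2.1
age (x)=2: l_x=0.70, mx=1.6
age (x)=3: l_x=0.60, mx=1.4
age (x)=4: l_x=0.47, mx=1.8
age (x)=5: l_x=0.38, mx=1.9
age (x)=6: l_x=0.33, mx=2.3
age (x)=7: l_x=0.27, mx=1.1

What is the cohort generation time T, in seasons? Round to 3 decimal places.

lx·mx: 0, 1.638, 1.12, 0.84, 0.846, 0.722, 0.759, 0.297 → R0 = 6.222
x·lx·mx: 0, 1.638, 2.24, 2.52, 3.384, 3.61, 4.554, 2.079 → Σ = 20.025
T = 20.025 / 6.222 = 3.218419… → 3.218

3.218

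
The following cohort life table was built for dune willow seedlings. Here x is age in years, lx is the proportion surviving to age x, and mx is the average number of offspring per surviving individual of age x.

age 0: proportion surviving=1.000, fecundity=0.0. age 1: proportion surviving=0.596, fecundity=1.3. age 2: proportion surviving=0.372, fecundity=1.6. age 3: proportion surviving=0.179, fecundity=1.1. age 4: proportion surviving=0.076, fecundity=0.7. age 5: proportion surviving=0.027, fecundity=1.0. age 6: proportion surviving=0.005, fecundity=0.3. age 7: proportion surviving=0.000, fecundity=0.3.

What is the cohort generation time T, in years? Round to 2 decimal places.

lx·mx: 0, 0.7748, 0.5952, 0.1969, 0.0532, 0.027, 0.0015, 0 → R0 = 1.6486
x·lx·mx: 0, 0.7748, 1.1904, 0.5907, 0.2128, 0.135, 0.009, 0 → Σ = 2.9127
T = 2.9127 / 1.6486 = 1.766772… → 1.77

1.77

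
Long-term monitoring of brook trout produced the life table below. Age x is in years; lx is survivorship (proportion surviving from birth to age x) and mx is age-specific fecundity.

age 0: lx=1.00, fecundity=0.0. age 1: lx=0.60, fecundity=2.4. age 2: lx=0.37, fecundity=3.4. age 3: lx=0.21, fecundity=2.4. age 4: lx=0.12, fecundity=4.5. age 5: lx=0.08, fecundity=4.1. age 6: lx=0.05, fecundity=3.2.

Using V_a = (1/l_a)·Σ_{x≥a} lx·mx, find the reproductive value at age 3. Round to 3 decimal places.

7.295

lx·mx for x ≥ 3: 0.504, 0.54, 0.328, 0.16 → sum = 1.532
V_3 = 1.532 / l_3 = 1.532 / 0.21 = 7.295238… → 7.295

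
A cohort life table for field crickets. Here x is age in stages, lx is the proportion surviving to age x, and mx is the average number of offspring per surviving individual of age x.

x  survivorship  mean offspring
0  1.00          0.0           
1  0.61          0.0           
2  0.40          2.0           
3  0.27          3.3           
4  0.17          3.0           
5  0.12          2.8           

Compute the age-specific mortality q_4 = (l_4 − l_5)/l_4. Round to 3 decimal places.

q_4 = (l_4 − l_5) / l_4 = (0.17 − 0.12) / 0.17
     = 0.05 / 0.17 = 0.294118… → 0.294

0.294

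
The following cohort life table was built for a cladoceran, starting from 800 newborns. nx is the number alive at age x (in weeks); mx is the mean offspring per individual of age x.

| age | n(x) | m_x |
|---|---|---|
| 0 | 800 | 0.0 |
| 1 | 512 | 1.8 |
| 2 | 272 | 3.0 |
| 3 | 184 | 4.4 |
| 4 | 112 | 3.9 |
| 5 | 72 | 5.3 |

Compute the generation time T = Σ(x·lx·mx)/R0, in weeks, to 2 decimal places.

lx = nx/n0 = nx/800: 1, 0.64, 0.34, 0.23, 0.14, 0.09
lx·mx: 0, 1.152, 1.02, 1.012, 0.546, 0.477 → R0 = 4.207
x·lx·mx: 0, 1.152, 2.04, 3.036, 2.184, 2.385 → Σ = 10.797
T = 10.797 / 4.207 = 2.566437… → 2.57

2.57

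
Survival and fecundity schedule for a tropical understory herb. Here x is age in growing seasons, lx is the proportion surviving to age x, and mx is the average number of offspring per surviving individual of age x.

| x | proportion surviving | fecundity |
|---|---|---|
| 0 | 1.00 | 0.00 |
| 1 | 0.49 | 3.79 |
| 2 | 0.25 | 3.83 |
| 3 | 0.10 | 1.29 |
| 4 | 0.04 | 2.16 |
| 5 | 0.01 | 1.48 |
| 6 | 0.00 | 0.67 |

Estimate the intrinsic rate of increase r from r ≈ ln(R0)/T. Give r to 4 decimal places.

0.7404

R0 = Σ lx·mx = 0 + 1.8571 + 0.9575 + 0.129 + 0.0864 + 0.0148 + 0 = 3.0448
Σ x·lx·mx = 4.5787; T = 4.5787/3.0448 = 1.50378…
r ≈ ln(R0)/T = ln(3.0448)/1.50378… = 0.740426… → 0.7404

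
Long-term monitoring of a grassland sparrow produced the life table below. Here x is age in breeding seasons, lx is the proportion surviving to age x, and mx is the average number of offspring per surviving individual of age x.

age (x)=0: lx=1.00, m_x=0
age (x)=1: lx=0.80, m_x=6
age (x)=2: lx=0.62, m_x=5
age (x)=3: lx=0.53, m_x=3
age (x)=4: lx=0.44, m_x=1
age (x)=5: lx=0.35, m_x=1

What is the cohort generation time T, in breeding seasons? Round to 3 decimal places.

1.875

lx·mx: 0, 4.8, 3.1, 1.59, 0.44, 0.35 → R0 = 10.28
x·lx·mx: 0, 4.8, 6.2, 4.77, 1.76, 1.75 → Σ = 19.28
T = 19.28 / 10.28 = 1.875486… → 1.875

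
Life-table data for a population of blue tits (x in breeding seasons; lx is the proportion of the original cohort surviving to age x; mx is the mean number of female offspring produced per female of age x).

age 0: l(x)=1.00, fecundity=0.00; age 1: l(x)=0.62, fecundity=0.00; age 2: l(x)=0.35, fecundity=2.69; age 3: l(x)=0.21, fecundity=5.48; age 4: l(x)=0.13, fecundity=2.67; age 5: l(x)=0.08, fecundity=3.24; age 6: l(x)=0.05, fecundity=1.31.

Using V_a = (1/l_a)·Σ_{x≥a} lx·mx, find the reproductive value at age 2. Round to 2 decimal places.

7.90

lx·mx for x ≥ 2: 0.9415, 1.1508, 0.3471, 0.2592, 0.0655 → sum = 2.7641
V_2 = 2.7641 / l_2 = 2.7641 / 0.35 = 7.897429… → 7.90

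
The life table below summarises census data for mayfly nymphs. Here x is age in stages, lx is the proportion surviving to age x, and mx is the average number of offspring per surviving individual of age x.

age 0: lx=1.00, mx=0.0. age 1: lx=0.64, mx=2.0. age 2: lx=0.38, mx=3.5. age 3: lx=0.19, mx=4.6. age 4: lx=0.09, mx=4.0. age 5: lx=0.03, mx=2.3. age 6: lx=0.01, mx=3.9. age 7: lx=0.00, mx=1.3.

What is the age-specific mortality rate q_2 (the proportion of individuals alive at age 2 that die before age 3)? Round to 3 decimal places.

0.500

q_2 = (l_2 − l_3) / l_2 = (0.38 − 0.19) / 0.38
     = 0.19 / 0.38 = 0.5 → 0.500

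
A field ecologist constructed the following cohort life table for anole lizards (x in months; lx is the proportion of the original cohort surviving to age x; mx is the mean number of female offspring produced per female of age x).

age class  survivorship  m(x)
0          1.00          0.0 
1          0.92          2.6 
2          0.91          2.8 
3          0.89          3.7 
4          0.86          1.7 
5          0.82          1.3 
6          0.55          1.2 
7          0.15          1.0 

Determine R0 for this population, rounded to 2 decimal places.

11.57

lx·mx by age: 0, 2.392, 2.548, 3.293, 1.462, 1.066, 0.66, 0.15
R0 = Σ lx·mx = 11.571 → 11.57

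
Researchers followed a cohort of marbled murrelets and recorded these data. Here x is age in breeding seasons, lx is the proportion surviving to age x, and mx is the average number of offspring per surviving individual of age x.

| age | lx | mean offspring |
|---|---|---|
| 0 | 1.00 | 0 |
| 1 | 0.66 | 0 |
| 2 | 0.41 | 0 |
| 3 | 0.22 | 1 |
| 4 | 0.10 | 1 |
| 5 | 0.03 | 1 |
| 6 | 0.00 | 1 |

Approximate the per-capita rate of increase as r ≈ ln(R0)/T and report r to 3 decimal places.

-0.304

R0 = Σ lx·mx = 0 + 0 + 0 + 0.22 + 0.1 + 0.03 + 0 = 0.35
Σ x·lx·mx = 1.21; T = 1.21/0.35 = 3.45714…
r ≈ ln(R0)/T = ln(0.35)/3.45714… = -0.30367… → -0.304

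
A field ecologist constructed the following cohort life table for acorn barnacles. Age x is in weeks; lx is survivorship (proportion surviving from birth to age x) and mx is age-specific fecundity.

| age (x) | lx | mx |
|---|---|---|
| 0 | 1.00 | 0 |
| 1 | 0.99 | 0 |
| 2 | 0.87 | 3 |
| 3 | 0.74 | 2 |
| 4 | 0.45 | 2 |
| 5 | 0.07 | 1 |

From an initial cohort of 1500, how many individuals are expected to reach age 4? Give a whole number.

Expected survivors = N0 · l_4 = 1500 × 0.45 = 675 → 675

675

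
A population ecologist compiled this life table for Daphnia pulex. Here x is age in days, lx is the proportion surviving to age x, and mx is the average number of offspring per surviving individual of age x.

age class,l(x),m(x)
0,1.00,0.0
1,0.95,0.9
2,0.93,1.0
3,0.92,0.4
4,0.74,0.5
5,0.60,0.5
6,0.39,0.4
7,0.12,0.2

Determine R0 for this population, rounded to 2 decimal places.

lx·mx by age: 0, 0.855, 0.93, 0.368, 0.37, 0.3, 0.156, 0.024
R0 = Σ lx·mx = 3.003 → 3.00

3.00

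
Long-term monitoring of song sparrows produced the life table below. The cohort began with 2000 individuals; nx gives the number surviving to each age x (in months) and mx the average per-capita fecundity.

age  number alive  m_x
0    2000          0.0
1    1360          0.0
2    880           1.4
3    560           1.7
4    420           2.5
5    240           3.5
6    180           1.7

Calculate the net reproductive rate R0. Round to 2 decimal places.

lx = nx/n0 = nx/2000: 1, 0.68, 0.44, 0.28, 0.21, 0.12, 0.09
lx·mx by age: 0, 0, 0.616, 0.476, 0.525, 0.42, 0.153
R0 = Σ lx·mx = 2.19 → 2.19

2.19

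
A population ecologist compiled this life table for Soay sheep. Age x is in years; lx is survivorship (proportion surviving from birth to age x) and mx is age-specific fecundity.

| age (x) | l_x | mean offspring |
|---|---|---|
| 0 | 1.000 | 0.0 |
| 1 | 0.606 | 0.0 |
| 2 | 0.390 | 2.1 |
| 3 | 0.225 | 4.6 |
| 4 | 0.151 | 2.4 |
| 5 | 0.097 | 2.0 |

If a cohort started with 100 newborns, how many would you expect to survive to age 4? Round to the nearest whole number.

Expected survivors = N0 · l_4 = 100 × 0.151 = 15.1 → 15

15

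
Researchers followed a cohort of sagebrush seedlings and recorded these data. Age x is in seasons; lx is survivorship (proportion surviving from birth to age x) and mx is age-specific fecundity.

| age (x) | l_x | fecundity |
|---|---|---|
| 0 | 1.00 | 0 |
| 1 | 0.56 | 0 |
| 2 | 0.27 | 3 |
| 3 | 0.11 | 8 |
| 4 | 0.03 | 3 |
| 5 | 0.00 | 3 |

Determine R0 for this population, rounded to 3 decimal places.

lx·mx by age: 0, 0, 0.81, 0.88, 0.09, 0
R0 = Σ lx·mx = 1.78 → 1.780

1.780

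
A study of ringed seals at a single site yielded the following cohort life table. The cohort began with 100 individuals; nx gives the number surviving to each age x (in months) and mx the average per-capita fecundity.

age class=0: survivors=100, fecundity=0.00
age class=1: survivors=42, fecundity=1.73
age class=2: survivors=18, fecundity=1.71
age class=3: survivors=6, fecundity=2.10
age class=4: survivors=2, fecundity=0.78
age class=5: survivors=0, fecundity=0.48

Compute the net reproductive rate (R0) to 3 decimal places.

1.176

lx = nx/n0 = nx/100: 1, 0.42, 0.18, 0.06, 0.02, 0
lx·mx by age: 0, 0.7266, 0.3078, 0.126, 0.0156, 0
R0 = Σ lx·mx = 1.176 → 1.176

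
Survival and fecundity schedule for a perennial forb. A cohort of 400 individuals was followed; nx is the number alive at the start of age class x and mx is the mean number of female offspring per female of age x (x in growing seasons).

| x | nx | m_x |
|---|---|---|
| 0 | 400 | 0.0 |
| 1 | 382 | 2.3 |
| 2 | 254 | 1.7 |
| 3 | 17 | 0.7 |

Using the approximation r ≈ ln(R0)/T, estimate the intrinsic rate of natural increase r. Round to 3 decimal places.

lx = nx/n0 = nx/400: 1, 0.955, 0.635, 0.0425
R0 = Σ lx·mx = 0 + 2.1965 + 1.0795 + 0.02975 = 3.30575
Σ x·lx·mx = 4.44475; T = 4.44475/3.30575 = 1.34455…
r ≈ ln(R0)/T = ln(3.30575)/1.34455… = 0.88927… → 0.889

0.889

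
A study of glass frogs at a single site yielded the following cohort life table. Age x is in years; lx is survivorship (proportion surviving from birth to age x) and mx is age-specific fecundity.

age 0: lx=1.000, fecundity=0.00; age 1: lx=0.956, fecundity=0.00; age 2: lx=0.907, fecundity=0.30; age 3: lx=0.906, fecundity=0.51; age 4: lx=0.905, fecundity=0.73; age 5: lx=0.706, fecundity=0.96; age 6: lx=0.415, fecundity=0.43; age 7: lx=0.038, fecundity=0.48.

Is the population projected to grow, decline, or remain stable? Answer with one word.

R0 = Σ lx·mx = 0 + 0 + 0.2721 + 0.46206 + 0.66065 + 0.67776 + 0.17845 + 0.01824 = 2.26926
R0 > 1, so the population is growing.

growing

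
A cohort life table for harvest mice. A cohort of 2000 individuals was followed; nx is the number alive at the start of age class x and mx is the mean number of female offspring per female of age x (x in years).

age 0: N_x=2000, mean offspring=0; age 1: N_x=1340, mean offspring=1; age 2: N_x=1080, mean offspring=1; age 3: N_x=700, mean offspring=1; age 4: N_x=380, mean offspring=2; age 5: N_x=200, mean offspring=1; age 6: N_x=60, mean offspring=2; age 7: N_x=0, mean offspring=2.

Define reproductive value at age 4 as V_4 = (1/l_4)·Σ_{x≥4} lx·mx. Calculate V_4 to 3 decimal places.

2.842

lx = nx/n0 = nx/2000: 1, 0.67, 0.54, 0.35, 0.19, 0.1, 0.03, 0
lx·mx for x ≥ 4: 0.38, 0.1, 0.06, 0 → sum = 0.54
V_4 = 0.54 / l_4 = 0.54 / 0.19 = 2.842105… → 2.842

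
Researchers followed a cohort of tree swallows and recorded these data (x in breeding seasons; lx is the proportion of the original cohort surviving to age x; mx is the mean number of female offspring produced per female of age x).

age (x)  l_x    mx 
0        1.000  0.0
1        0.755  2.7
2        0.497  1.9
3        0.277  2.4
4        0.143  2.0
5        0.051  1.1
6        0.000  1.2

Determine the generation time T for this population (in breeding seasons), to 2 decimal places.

lx·mx: 0, 2.0385, 0.9443, 0.6648, 0.286, 0.0561, 0 → R0 = 3.9897
x·lx·mx: 0, 2.0385, 1.8886, 1.9944, 1.144, 0.2805, 0 → Σ = 7.346
T = 7.346 / 3.9897 = 1.841241… → 1.84

1.84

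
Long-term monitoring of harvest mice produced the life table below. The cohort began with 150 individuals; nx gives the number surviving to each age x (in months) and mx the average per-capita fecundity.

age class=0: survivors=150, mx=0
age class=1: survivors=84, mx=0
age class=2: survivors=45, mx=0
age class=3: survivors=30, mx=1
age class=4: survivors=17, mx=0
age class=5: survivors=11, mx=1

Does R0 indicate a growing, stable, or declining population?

lx = nx/n0 = nx/150: 1, 0.56, 0.3, 0.2, 0.11333…, 0.07333…
R0 = Σ lx·mx = 0 + 0 + 0 + 0.2 + 0 + 0.073333… = 0.273333…
R0 < 1, so the population is declining.

declining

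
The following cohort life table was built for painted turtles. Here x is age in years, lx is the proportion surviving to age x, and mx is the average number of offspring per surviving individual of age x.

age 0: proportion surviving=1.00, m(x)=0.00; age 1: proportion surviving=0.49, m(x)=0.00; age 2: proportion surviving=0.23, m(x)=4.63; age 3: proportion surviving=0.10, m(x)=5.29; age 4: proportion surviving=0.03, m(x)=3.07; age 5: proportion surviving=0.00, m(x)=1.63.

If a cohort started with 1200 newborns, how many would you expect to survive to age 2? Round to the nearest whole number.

276

Expected survivors = N0 · l_2 = 1200 × 0.23 = 276 → 276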